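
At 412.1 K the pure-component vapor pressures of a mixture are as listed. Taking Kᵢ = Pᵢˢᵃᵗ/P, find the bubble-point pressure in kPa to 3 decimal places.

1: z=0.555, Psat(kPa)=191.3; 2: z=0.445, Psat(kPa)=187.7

Pbub = 189.698 kPa

At the bubble point ψ → 0, so ΣzᵢKᵢ = 1 with Kᵢ = Pᵢˢᵃᵗ/P ⇒ P = ΣzᵢPᵢˢᵃᵗ.
P = 0.555·191.3 + 0.445·187.7 = 189.698 kPa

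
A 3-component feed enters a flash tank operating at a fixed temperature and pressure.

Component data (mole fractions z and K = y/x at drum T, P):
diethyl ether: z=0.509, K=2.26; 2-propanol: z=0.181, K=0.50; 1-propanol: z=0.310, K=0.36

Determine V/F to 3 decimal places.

Rachford–Rice: g(V/F) = Σ zᵢ(Kᵢ−1)/(1+V/F(Kᵢ−1)) = 0.
Check two-phase: ΣzᵢKᵢ = 1.352 > 1 and Σzᵢ/Kᵢ = 1.448 > 1, so g(0) = 0.352 > 0 and g(1) = -0.448 < 0.
Newton–Raphson from V/F = 0.5:
  V/F = 0.500: g = -0.0190, g' = -0.659 → V/F = 0.471
Converged at V/F = 0.471.

V/F = 0.471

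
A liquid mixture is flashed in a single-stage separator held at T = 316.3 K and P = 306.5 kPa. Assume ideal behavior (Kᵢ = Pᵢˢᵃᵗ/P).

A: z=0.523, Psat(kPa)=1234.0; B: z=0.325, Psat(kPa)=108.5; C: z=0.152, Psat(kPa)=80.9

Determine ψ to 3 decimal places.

Raoult's law: Kᵢ = Pᵢˢᵃᵗ/P = Pᵢˢᵃᵗ/306.5.
  K_A = 1234.0/306.5 = 4.02610, K_B = 108.5/306.5 = 0.35400, K_C = 80.9/306.5 = 0.26395
Newton iteration, ψ⁰ = 0.42:
  ψ = 0.420: g = 0.2468, g' = -1.357 → ψ = 0.602
  ψ = 0.602: g = 0.0165, g' = -1.230 → ψ = 0.615
Converged at ψ = 0.615.

ψ = 0.615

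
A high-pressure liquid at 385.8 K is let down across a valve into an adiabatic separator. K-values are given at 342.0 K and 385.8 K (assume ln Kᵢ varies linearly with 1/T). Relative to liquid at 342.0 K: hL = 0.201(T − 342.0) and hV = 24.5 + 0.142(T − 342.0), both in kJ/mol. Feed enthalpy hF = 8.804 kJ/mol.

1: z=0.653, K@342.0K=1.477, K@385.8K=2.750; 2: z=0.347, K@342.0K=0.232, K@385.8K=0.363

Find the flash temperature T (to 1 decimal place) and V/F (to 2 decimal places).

T = 348.1 K, V/F = 0.31

Adiabatic flash: solve Rachford–Rice at each trial T, then check hF = ψ·hV(T) + (1−ψ)·hL(T).
  T = 342.0 K: K = (1.477, 0.232), RR gives ψ = 0.123, H_out = 3.009 kJ/mol
  T = 385.8 K: K = (2.750, 0.363), RR gives ψ = 0.827, H_out = 26.924 kJ/mol
  T = 363.9 K: K = (2.053, 0.294), RR gives ψ = 0.596, H_out = 18.227 kJ/mol
  T = 352.9 K: K = (1.749, 0.262), RR gives ψ = 0.422, H_out = 12.251 kJ/mol
  T = 347.4 K: K = (1.608, 0.247), RR gives ψ = 0.296, H_out = 8.250 kJ/mol
  T = 350.1 K: K = (1.676, 0.254), RR gives ψ = 0.363, H_out = 10.338 kJ/mol
  T = 348.8 K: K = (1.643, 0.251), RR gives ψ = 0.332, H_out = 9.366 kJ/mol
Linear interpolation between T = 347.4 (H_out = 8.250) and T = 348.8 (H_out = 9.366) on hF = 8.804 gives T ≈ 348.1 K, at which ψ = 0.31.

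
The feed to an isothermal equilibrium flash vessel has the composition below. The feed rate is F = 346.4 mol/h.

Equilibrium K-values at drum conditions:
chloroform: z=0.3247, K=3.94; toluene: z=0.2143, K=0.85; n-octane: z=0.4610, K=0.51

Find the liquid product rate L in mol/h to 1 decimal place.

L = 144.3 mol/h

Let ψ = V/F and solve Σ zᵢ(Kᵢ−1)/(1+ψ(Kᵢ−1)) = 0.
g(0) = ΣzᵢKᵢ − 1 = 0.6966 and g(1) = 1 − Σzᵢ/Kᵢ = -0.2385, so a root lies in (0, 1).
Newton iteration, ψ⁰ = 0.5:
  ψ = 0.5000: g = 0.05254, g' = -0.6598 → ψ = 0.5796
  ψ = 0.5796: g = 0.00232, g' = -0.6055 → ψ = 0.5835
Converged at ψ = 0.5835.
Then V = ψ·F = 0.5835·346.4 = 202.1 mol/h and L = F − V = 144.3 mol/h.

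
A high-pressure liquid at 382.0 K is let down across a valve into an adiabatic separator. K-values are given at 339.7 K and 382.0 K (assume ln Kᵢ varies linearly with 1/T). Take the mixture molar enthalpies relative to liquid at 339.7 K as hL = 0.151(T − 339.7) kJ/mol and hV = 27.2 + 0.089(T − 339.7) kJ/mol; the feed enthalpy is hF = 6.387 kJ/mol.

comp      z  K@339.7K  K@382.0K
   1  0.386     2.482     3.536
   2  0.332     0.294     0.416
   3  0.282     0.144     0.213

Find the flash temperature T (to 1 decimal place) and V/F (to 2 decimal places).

T = 352.2 K, V/F = 0.17

Adiabatic flash: solve Rachford–Rice at each trial T, then check hF = ψ·hV(T) + (1−ψ)·hL(T).
  T = 339.7 K: K = (2.482, 0.294, 0.144), RR gives ψ = 0.084, H_out = 2.271 kJ/mol
  T = 382.0 K: K = (3.536, 0.416, 0.213), RR gives ψ = 0.324, H_out = 14.357 kJ/mol
  T = 360.9 K: K = (2.995, 0.353, 0.177), RR gives ψ = 0.221, H_out = 8.929 kJ/mol
  T = 350.3 K: K = (2.734, 0.323, 0.160), RR gives ψ = 0.159, H_out = 5.812 kJ/mol
  T = 355.6 K: K = (2.863, 0.338, 0.169), RR gives ψ = 0.191, H_out = 7.414 kJ/mol
  T = 353.0 K: K = (2.800, 0.331, 0.165), RR gives ψ = 0.176, H_out = 6.640 kJ/mol
  T = 351.6 K: K = (2.766, 0.327, 0.162), RR gives ψ = 0.167, H_out = 6.214 kJ/mol
Linear interpolation between T = 351.6 (H_out = 6.214) and T = 353.0 (H_out = 6.640) on hF = 6.387 gives T ≈ 352.2 K, at which ψ = 0.17.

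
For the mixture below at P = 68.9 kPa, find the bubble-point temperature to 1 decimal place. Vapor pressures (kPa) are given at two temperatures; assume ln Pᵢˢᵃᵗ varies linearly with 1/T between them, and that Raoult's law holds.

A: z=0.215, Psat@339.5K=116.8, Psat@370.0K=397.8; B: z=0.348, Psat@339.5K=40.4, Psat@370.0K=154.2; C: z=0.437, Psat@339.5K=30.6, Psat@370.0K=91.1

T = 345.8 K

Bubble-point temperature: ΣzᵢPᵢˢᵃᵗ(T) = P. Interpolate ln Pᵢˢᵃᵗ = aᵢ + bᵢ/T.
  T = 339.5 K: ΣzᵢPᵢˢᵃᵗ = 52.54 kPa
  T = 370.0 K: ΣzᵢPᵢˢᵃᵗ = 179.00 kPa
  T = 354.8 K: ΣzᵢPᵢˢᵃᵗ = 99.67 kPa
  T = 347.1 K: ΣzᵢPᵢˢᵃᵗ = 72.71 kPa
  T = 343.3 K: ΣzᵢPᵢˢᵃᵗ = 61.92 kPa
  T = 345.2 K: ΣzᵢPᵢˢᵃᵗ = 67.12 kPa
Interpolating between 345.2 K and 347.1 K gives T ≈ 345.8 K.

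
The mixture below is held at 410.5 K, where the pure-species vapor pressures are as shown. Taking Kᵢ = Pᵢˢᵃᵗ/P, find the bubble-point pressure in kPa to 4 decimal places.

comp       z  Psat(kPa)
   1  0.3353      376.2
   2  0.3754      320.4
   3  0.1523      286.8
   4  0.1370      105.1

At the bubble point ψ → 0, so ΣzᵢKᵢ = 1 with Kᵢ = Pᵢˢᵃᵗ/P ⇒ P = ΣzᵢPᵢˢᵃᵗ.
P = 0.3353·376.2 + 0.3754·320.4 + 0.1523·286.8 + 0.1370·105.1 = 304.4964 kPa

Pbub = 304.4964 kPa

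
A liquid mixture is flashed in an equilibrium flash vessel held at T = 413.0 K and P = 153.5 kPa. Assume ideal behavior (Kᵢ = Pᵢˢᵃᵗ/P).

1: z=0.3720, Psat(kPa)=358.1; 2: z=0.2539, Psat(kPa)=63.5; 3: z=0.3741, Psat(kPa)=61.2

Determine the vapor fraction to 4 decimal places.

ψ = 0.1538

Raoult's law: Kᵢ = Pᵢˢᵃᵗ/P = Pᵢˢᵃᵗ/153.5.
  K_1 = 358.1/153.5 = 2.332899, K_2 = 63.5/153.5 = 0.413681, K_3 = 61.2/153.5 = 0.398697
Let ψ = V/F and solve Σ zᵢ(Kᵢ−1)/(1+ψ(Kᵢ−1)) = 0.
g(0) = ΣzᵢKᵢ − 1 = 0.1220 and g(1) = 1 − Σzᵢ/Kᵢ = -0.7115, so a root lies in (0, 1).
Newton–Raphson from ψ = 0.5:
  ψ = 0.5000: g = -0.23472, g' = -0.6892 → ψ = 0.1595
  ψ = 0.1595: g = -0.00410, g' = -0.7212 → ψ = 0.1538
Converged at ψ = 0.1538.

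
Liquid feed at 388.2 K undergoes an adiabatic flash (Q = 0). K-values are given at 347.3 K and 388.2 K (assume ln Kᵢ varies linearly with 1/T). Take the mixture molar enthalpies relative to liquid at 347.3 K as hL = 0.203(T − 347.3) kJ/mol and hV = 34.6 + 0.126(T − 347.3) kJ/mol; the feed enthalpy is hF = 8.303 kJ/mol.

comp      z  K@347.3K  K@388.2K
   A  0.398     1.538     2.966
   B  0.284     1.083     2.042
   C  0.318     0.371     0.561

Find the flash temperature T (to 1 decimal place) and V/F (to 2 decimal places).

Adiabatic flash: solve Rachford–Rice at each trial T, then check hF = ψ·hV(T) + (1−ψ)·hL(T).
  T = 347.3 K: K = (1.538, 1.083, 0.371), RR gives ψ = 0.152, H_out = 5.266 kJ/mol
  T = 388.2 K: K = (2.966, 2.042, 0.561), RR gives ψ = 1.000, H_out = 39.753 kJ/mol
  T = 367.8 K: K = (2.177, 1.515, 0.462), RR gives ψ = 0.891, H_out = 33.580 kJ/mol
  T = 357.6 K: K = (1.840, 1.288, 0.415), RR gives ψ = 0.614, H_out = 22.862 kJ/mol
  T = 352.5 K: K = (1.686, 1.184, 0.393), RR gives ψ = 0.424, H_out = 15.562 kJ/mol
  T = 349.9 K: K = (1.611, 1.133, 0.382), RR gives ψ = 0.301, H_out = 10.897 kJ/mol
  T = 348.6 K: K = (1.574, 1.108, 0.376), RR gives ψ = 0.231, H_out = 8.224 kJ/mol
Linear interpolation between T = 348.6 (H_out = 8.224) and T = 349.9 (H_out = 10.897) on hF = 8.303 gives T ≈ 348.6 K, at which ψ = 0.23.

T = 348.6 K, V/F = 0.23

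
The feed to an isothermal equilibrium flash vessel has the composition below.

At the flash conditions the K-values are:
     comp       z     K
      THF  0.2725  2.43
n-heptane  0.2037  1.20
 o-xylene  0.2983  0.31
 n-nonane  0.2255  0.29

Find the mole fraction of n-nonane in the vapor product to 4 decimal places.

Newton iteration, V/F⁰ = 0.5:
  V/F = 0.5000: g = -0.29821, g' = -0.8005 → V/F = 0.1274
  V/F = 0.1274: g = -0.03238, g' = -0.7146 → V/F = 0.0821
  V/F = 0.0821: g = 0.00058, g' = -0.7419 → V/F = 0.0829
Converged at V/F = 0.0829.
Compositions from xᵢ = zᵢ/(1+V/F(Kᵢ−1)), yᵢ = Kᵢxᵢ:
  THF: x = 0.2436, y = 0.5920
  n-heptane: x = 0.2004, y = 0.2405
  o-xylene: x = 0.3164, y = 0.0981
  n-nonane: x = 0.2396, y = 0.0695

y_n-nonane = 0.0695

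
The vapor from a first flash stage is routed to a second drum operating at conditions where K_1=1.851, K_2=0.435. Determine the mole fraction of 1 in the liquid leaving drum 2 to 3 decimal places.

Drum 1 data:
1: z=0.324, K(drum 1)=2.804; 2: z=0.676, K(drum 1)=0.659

Drum 1:
Let ψ₁ = V/F and solve Σ zᵢ(Kᵢ−1)/(1+ψ₁(Kᵢ−1)) = 0.
g(0) = ΣzᵢKᵢ − 1 = 0.354 and g(1) = 1 − Σzᵢ/Kᵢ = -0.141, so a root lies in (0, 1).
Binary case is linear: z₁(K₁−1)(1+ψ₁(K₂−1)) + z₂(K₂−1)(1+ψ₁(K₁−1)) = 0
⇒ ψ₁ = [z₁(K₁−1)+z₂(K₂−1)] / [−(K₁−1)(K₂−1)] = 0.3540/0.6152 = 0.575
Drum-1 compositions:
  1: x = 0.159, y = 0.446
  2: x = 0.841, y = 0.554
Drum-2 feed = drum-1 vapor: z₂ = (0.4458, 0.5542).
Drum 2:
Let ψ₂ = V/F and solve Σ zᵢ(Kᵢ−1)/(1+ψ₂(Kᵢ−1)) = 0.
Check two-phase: ΣzᵢKᵢ = 1.066 > 1 and Σzᵢ/Kᵢ = 1.515 > 1, so g(0) = 0.066 > 0 and g(1) = -0.515 < 0.
Binary case is linear: z₁(K₁−1)(1+ψ₂(K₂−1)) + z₂(K₂−1)(1+ψ₂(K₁−1)) = 0
⇒ ψ₂ = [z₁(K₁−1)+z₂(K₂−1)] / [−(K₁−1)(K₂−1)] = 0.0662/0.4808 = 0.138
  1: x = 0.399, y = 0.739
  2: x = 0.601, y = 0.261

x_1 (drum 2) = 0.399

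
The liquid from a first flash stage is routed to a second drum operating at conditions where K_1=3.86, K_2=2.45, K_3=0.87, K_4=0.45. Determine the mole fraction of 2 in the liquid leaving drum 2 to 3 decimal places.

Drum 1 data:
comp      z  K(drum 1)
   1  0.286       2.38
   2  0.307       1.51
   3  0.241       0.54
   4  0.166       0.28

Drum 1:
Rachford–Rice: g(ψ₁) = Σ zᵢ(Kᵢ−1)/(1+ψ₁(Kᵢ−1)) = 0.
g(0) = ΣzᵢKᵢ − 1 = 0.321 and g(1) = 1 − Σzᵢ/Kᵢ = -0.363, so a root lies in (0, 1).
Iterate (Newton) starting at ψ₁ = 0.53:
  ψ₁ = 0.530: g = 0.0113, g' = -0.545 → ψ₁ = 0.551
Converged at ψ₁ = 0.551.
Drum-1 compositions:
  1: x = 0.163, y = 0.387
  2: x = 0.240, y = 0.362
  3: x = 0.323, y = 0.174
  4: x = 0.275, y = 0.077
Drum-2 feed = drum-1 liquid: z₂ = (0.1625, 0.2397, 0.3228, 0.2750).
Drum 2:
Material balance + equilibrium reduce to Σ zᵢ(Kᵢ−1)/(1+ψ₂(Kᵢ−1)) = 0.
Feasibility: ΣzᵢKᵢ = 1.619, Σzᵢ/Kᵢ = 1.122 — both > 1, two phases present.
Newton–Raphson from ψ₂ = 0.39:
  ψ₂ = 0.390: g = 0.2049, g' = -0.644 → ψ₂ = 0.708
  ψ₂ = 0.708: g = 0.0310, g' = -0.498 → ψ₂ = 0.771
Converged at ψ₂ = 0.771.
  1: x = 0.051, y = 0.196
  2: x = 0.113, y = 0.277
  3: x = 0.359, y = 0.312
  4: x = 0.477, y = 0.215

x_2 (drum 2) = 0.113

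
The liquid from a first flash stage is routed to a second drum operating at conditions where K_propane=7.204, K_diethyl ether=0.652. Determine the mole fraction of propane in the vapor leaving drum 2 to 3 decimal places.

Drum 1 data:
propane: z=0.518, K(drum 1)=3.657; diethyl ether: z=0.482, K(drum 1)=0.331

y_propane (drum 2) = 0.383

Drum 1:
Material balance + equilibrium reduce to Σ zᵢ(Kᵢ−1)/(1+ψ₁(Kᵢ−1)) = 0.
g(0) = ΣzᵢKᵢ − 1 = 1.054 and g(1) = 1 − Σzᵢ/Kᵢ = -0.598, so a root lies in (0, 1).
Binary case is linear: z₁(K₁−1)(1+ψ₁(K₂−1)) + z₂(K₂−1)(1+ψ₁(K₁−1)) = 0
⇒ ψ₁ = [z₁(K₁−1)+z₂(K₂−1)] / [−(K₁−1)(K₂−1)] = 1.0539/1.7775 = 0.593
Drum-1 compositions:
  propane: x = 0.201, y = 0.736
  diethyl ether: x = 0.799, y = 0.264
Drum-2 feed = drum-1 liquid: z₂ = (0.2011, 0.7989).
Drum 2:
Rachford–Rice: g(ψ₂) = Σ zᵢ(Kᵢ−1)/(1+ψ₂(Kᵢ−1)) = 0.
Check two-phase: ΣzᵢKᵢ = 1.970 > 1 and Σzᵢ/Kᵢ = 1.253 > 1, so g(0) = 0.970 > 0 and g(1) = -0.253 < 0.
Binary case is linear: z₁(K₁−1)(1+ψ₂(K₂−1)) + z₂(K₂−1)(1+ψ₂(K₁−1)) = 0
⇒ ψ₂ = [z₁(K₁−1)+z₂(K₂−1)] / [−(K₁−1)(K₂−1)] = 0.9699/2.1590 = 0.449
  propane: x = 0.053, y = 0.383
  diethyl ether: x = 0.947, y = 0.617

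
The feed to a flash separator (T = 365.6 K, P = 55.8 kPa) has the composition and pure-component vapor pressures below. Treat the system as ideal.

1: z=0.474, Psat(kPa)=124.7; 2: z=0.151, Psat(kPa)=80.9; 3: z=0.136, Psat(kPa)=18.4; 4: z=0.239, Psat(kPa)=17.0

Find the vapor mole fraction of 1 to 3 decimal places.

y_1 = 0.638

Raoult's law: Kᵢ = Pᵢˢᵃᵗ/P = Pᵢˢᵃᵗ/55.8.
  K_1 = 124.7/55.8 = 2.23477, K_2 = 80.9/55.8 = 1.44982, K_3 = 18.4/55.8 = 0.32975, K_4 = 17.0/55.8 = 0.30466
Let β = V/F and solve Σ zᵢ(Kᵢ−1)/(1+β(Kᵢ−1)) = 0.
Feasibility: ΣzᵢKᵢ = 1.396, Σzᵢ/Kᵢ = 1.513 — both > 1, two phases present.
Newton–Raphson from β = 0.37:
  β = 0.370: g = 0.1150, g' = -0.680 → β = 0.539
  β = 0.539: g = -0.0025, g' = -0.726 → β = 0.536
Converged at β = 0.536.
Compositions from xᵢ = zᵢ/(1+β(Kᵢ−1)), yᵢ = Kᵢxᵢ:
  1: x = 0.285, y = 0.638
  2: x = 0.122, y = 0.176
  3: x = 0.212, y = 0.070
  4: x = 0.381, y = 0.116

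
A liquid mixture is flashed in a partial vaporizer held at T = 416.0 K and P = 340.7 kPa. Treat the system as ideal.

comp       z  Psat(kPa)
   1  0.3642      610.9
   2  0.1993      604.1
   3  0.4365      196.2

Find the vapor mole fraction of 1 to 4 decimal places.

y_1 = 0.4048

Raoult's law: Kᵢ = Pᵢˢᵃᵗ/P = Pᵢˢᵃᵗ/340.7.
  K_1 = 610.9/340.7 = 1.793073, K_2 = 604.1/340.7 = 1.773114, K_3 = 196.2/340.7 = 0.575873
Material balance + equilibrium reduce to Σ zᵢ(Kᵢ−1)/(1+V/F(Kᵢ−1)) = 0.
g(0) = ΣzᵢKᵢ − 1 = 0.2578 and g(1) = 1 − Σzᵢ/Kᵢ = -0.0735, so a root lies in (0, 1).
Newton iteration, V/F⁰ = 0.5:
  V/F = 0.5000: g = 0.08299, g' = -0.3059 → V/F = 0.7713
  V/F = 0.7713: g = 0.00060, g' = -0.3084 → V/F = 0.7732
Converged at V/F = 0.7732.
Compositions from xᵢ = zᵢ/(1+V/F(Kᵢ−1)), yᵢ = Kᵢxᵢ:
  1: x = 0.2258, y = 0.4048
  2: x = 0.1247, y = 0.2212
  3: x = 0.6495, y = 0.3740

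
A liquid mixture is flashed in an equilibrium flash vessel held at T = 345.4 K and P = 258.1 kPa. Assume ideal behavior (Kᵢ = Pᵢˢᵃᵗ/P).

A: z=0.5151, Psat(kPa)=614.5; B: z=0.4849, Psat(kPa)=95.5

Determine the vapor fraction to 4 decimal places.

Raoult's law: Kᵢ = Pᵢˢᵃᵗ/P = Pᵢˢᵃᵗ/258.1.
  K_A = 614.5/258.1 = 2.380860, K_B = 95.5/258.1 = 0.370012
Let ψ = V/F and solve Σ zᵢ(Kᵢ−1)/(1+ψ(Kᵢ−1)) = 0.
Feasibility: ΣzᵢKᵢ = 1.4058, Σzᵢ/Kᵢ = 1.5268 — both > 1, two phases present.
Binary case is linear: z₁(K₁−1)(1+ψ(K₂−1)) + z₂(K₂−1)(1+ψ(K₁−1)) = 0
⇒ ψ = [z₁(K₁−1)+z₂(K₂−1)] / [−(K₁−1)(K₂−1)] = 0.40580/0.86993 = 0.4665

ψ = 0.4665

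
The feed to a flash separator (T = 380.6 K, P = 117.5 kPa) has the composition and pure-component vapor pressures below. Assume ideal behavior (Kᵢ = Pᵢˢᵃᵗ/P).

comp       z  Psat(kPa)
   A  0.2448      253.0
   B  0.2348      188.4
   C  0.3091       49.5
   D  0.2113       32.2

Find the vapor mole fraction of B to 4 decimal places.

y_B = 0.3444

Raoult's law: Kᵢ = Pᵢˢᵃᵗ/P = Pᵢˢᵃᵗ/117.5.
  K_A = 253.0/117.5 = 2.153191, K_B = 188.4/117.5 = 1.603404, K_C = 49.5/117.5 = 0.421277, K_D = 32.2/117.5 = 0.274043
Let ψ = V/F and solve Σ zᵢ(Kᵢ−1)/(1+ψ(Kᵢ−1)) = 0.
g(0) = ΣzᵢKᵢ − 1 = 0.0917 and g(1) = 1 − Σzᵢ/Kᵢ = -0.7649, so a root lies in (0, 1).
Newton iteration, ψ⁰ = 0.5:
  ψ = 0.5000: g = -0.20462, g' = -0.6608 → ψ = 0.1904
  ψ = 0.1904: g = -0.02045, g' = -0.5684 → ψ = 0.1544
  ψ = 0.1544: g = 0.00006, g' = -0.5722 → ψ = 0.1545
Converged at ψ = 0.1545.
Compositions from xᵢ = zᵢ/(1+ψ(Kᵢ−1)), yᵢ = Kᵢxᵢ:
  A: x = 0.2078, y = 0.4474
  B: x = 0.2148, y = 0.3444
  C: x = 0.3394, y = 0.1430
  D: x = 0.2380, y = 0.0652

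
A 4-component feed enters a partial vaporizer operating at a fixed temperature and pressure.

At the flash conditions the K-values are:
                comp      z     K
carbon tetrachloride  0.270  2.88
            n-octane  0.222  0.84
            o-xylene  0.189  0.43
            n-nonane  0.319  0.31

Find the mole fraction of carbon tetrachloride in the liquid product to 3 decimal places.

x_carbon tetrachloride = 0.212

Newton iteration, ψ⁰ = 0.5:
  ψ = 0.500: g = -0.2637, g' = -0.734 → ψ = 0.141
  ψ = 0.141: g = 0.0040, g' = -0.861 → ψ = 0.146
Converged at ψ = 0.146.
Compositions from xᵢ = zᵢ/(1+ψ(Kᵢ−1)), yᵢ = Kᵢxᵢ:
  carbon tetrachloride: x = 0.212, y = 0.611
  n-octane: x = 0.227, y = 0.191
  o-xylene: x = 0.206, y = 0.089
  n-nonane: x = 0.355, y = 0.110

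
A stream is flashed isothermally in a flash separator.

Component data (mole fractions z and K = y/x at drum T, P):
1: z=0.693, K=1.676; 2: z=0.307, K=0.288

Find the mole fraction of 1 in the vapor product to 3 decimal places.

y_1 = 0.860

Material balance + equilibrium reduce to Σ zᵢ(Kᵢ−1)/(1+ψ(Kᵢ−1)) = 0.
Check two-phase: ΣzᵢKᵢ = 1.250 > 1 and Σzᵢ/Kᵢ = 1.479 > 1, so g(0) = 0.250 > 0 and g(1) = -0.479 < 0.
Binary case is linear: z₁(K₁−1)(1+ψ(K₂−1)) + z₂(K₂−1)(1+ψ(K₁−1)) = 0
⇒ ψ = [z₁(K₁−1)+z₂(K₂−1)] / [−(K₁−1)(K₂−1)] = 0.2499/0.4813 = 0.519
Compositions from xᵢ = zᵢ/(1+ψ(Kᵢ−1)), yᵢ = Kᵢxᵢ:
  1: x = 0.513, y = 0.860
  2: x = 0.487, y = 0.140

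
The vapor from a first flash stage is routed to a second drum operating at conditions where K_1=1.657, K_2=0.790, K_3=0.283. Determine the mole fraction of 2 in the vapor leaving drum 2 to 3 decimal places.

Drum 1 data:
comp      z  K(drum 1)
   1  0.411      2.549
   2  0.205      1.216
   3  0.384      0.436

Drum 1:
Let ψ₁ = V/F and solve Σ zᵢ(Kᵢ−1)/(1+ψ₁(Kᵢ−1)) = 0.
Feasibility: ΣzᵢKᵢ = 1.464, Σzᵢ/Kᵢ = 1.211 — both > 1, two phases present.
Iterate (Newton) starting at ψ₁ = 0.62:
  ψ₁ = 0.620: g = 0.0308, g' = -0.553 → ψ₁ = 0.676
  ψ₁ = 0.676: g = -0.0002, g' = -0.562 → ψ₁ = 0.675
Converged at ψ₁ = 0.675.
Drum-1 compositions:
  1: x = 0.201, y = 0.512
  2: x = 0.179, y = 0.218
  3: x = 0.620, y = 0.270
Drum-2 feed = drum-1 vapor: z₂ = (0.5120, 0.2175, 0.2704).
Drum 2:
Rachford–Rice: g(ψ₂) = Σ zᵢ(Kᵢ−1)/(1+ψ₂(Kᵢ−1)) = 0.
Check two-phase: ΣzᵢKᵢ = 1.097 > 1 and Σzᵢ/Kᵢ = 1.540 > 1, so g(0) = 0.097 > 0 and g(1) = -0.540 < 0.
Newton–Raphson from ψ₂ = 0.42:
  ψ₂ = 0.420: g = -0.0639, g' = -0.432 → ψ₂ = 0.272
  ψ₂ = 0.272: g = -0.0039, g' = -0.384 → ψ₂ = 0.262
Converged at ψ₂ = 0.262.
  1: x = 0.437, y = 0.724
  2: x = 0.230, y = 0.182
  3: x = 0.333, y = 0.094

y_2 (drum 2) = 0.182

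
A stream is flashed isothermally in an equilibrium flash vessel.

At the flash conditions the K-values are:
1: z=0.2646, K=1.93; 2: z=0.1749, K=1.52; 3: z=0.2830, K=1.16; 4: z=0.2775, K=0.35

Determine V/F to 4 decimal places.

Iterate (Newton) starting at V/F = 0.51:
  V/F = 0.5100: g = 0.01084, g' = -0.4034 → V/F = 0.5369
  V/F = 0.5369: g = -0.00013, g' = -0.4135 → V/F = 0.5366
Converged at V/F = 0.5366.

V/F = 0.5366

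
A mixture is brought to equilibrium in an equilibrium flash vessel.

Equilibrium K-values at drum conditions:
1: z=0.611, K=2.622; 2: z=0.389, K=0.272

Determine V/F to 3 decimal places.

Material balance + equilibrium reduce to Σ zᵢ(Kᵢ−1)/(1+V/F(Kᵢ−1)) = 0.
g(0) = ΣzᵢKᵢ − 1 = 0.708 and g(1) = 1 − Σzᵢ/Kᵢ = -0.663, so a root lies in (0, 1).
Binary case is linear: z₁(K₁−1)(1+V/F(K₂−1)) + z₂(K₂−1)(1+V/F(K₁−1)) = 0
⇒ V/F = [z₁(K₁−1)+z₂(K₂−1)] / [−(K₁−1)(K₂−1)] = 0.7078/1.1808 = 0.599

V/F = 0.599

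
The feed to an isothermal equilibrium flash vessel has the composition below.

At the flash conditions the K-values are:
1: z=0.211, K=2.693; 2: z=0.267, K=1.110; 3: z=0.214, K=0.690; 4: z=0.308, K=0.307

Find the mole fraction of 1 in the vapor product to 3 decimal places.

y_1 = 0.447

Material balance + equilibrium reduce to Σ zᵢ(Kᵢ−1)/(1+β(Kᵢ−1)) = 0.
Feasibility: ΣzᵢKᵢ = 1.107, Σzᵢ/Kᵢ = 1.632 — both > 1, two phases present.
Newton iteration, β⁰ = 0.5:
  β = 0.500: g = -0.1838, g' = -0.555 → β = 0.169
  β = 0.169: g = -0.0052, g' = -0.581 → β = 0.160
Converged at β = 0.160.
Compositions from xᵢ = zᵢ/(1+β(Kᵢ−1)), yᵢ = Kᵢxᵢ:
  1: x = 0.166, y = 0.447
  2: x = 0.262, y = 0.291
  3: x = 0.225, y = 0.155
  4: x = 0.346, y = 0.106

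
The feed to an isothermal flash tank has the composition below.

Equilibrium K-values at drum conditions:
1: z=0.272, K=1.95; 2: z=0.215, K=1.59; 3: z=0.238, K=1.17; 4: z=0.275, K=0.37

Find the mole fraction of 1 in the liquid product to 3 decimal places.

Rachford–Rice: g(β) = Σ zᵢ(Kᵢ−1)/(1+β(Kᵢ−1)) = 0.
Check two-phase: ΣzᵢKᵢ = 1.252 > 1 and Σzᵢ/Kᵢ = 1.221 > 1, so g(0) = 0.252 > 0 and g(1) = -0.221 < 0.
Newton iteration, β⁰ = 0.56:
  β = 0.560: g = 0.0333, g' = -0.413 → β = 0.641
  β = 0.641: g = -0.0013, g' = -0.447 → β = 0.638
Converged at β = 0.638.
Compositions from xᵢ = zᵢ/(1+β(Kᵢ−1)), yᵢ = Kᵢxᵢ:
  1: x = 0.169, y = 0.330
  2: x = 0.156, y = 0.248
  3: x = 0.215, y = 0.251
  4: x = 0.460, y = 0.170

x_1 = 0.169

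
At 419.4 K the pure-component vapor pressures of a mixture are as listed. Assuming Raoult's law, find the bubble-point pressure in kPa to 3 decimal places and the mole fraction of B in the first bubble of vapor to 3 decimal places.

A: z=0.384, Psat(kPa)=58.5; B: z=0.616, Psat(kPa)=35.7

At the bubble point ψ → 0, so ΣzᵢKᵢ = 1 with Kᵢ = Pᵢˢᵃᵗ/P ⇒ P = ΣzᵢPᵢˢᵃᵗ.
P = 0.384·58.5 + 0.616·35.7 = 44.455 kPa
yᵢ = zᵢPᵢˢᵃᵗ/P ⇒ y_B = 0.616·35.7/44.455 = 0.495

Pbub = 44.455 kPa, y_B = 0.495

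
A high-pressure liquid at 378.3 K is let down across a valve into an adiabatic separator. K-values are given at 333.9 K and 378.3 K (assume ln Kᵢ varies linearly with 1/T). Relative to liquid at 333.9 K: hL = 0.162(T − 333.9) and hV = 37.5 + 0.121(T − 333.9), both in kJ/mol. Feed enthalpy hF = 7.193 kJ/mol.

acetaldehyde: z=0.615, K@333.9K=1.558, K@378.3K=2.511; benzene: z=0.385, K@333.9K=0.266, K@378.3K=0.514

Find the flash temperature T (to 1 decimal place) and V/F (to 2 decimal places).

Adiabatic flash: solve Rachford–Rice at each trial T, then check hF = ψ·hV(T) + (1−ψ)·hL(T).
  T = 333.9 K: K = (1.558, 0.266), RR gives ψ = 0.148, H_out = 5.547 kJ/mol
  T = 378.3 K: K = (2.511, 0.514), RR gives ψ = 1.000, H_out = 42.872 kJ/mol
  T = 356.1 K: K = (2.008, 0.377), RR gives ψ = 0.606, H_out = 25.760 kJ/mol
  T = 345.0 K: K = (1.776, 0.319), RR gives ψ = 0.406, H_out = 16.851 kJ/mol
  T = 339.4 K: K = (1.664, 0.291), RR gives ψ = 0.288, H_out = 11.630 kJ/mol
  T = 336.6 K: K = (1.610, 0.278), RR gives ψ = 0.221, H_out = 8.685 kJ/mol
  T = 335.2 K: K = (1.583, 0.272), RR gives ψ = 0.184, H_out = 7.100 kJ/mol
Linear interpolation between T = 335.2 (H_out = 7.100) and T = 336.6 (H_out = 8.685) on hF = 7.193 gives T ≈ 335.3 K, at which ψ = 0.19.

T = 335.3 K, V/F = 0.19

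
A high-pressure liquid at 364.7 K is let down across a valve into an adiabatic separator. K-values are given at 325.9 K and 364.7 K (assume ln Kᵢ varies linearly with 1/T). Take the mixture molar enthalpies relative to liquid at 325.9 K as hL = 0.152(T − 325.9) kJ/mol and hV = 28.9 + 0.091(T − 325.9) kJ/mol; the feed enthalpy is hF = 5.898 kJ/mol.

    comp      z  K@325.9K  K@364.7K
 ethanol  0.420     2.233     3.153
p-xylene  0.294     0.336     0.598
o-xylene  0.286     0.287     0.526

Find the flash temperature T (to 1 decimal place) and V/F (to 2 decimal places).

Adiabatic flash: solve Rachford–Rice at each trial T, then check hF = ψ·hV(T) + (1−ψ)·hL(T).
  T = 325.9 K: K = (2.233, 0.336, 0.287), RR gives ψ = 0.140, H_out = 4.041 kJ/mol
  T = 364.7 K: K = (3.153, 0.598, 0.526), RR gives ψ = 0.688, H_out = 24.147 kJ/mol
  T = 345.3 K: K = (2.679, 0.456, 0.395), RR gives ψ = 0.385, H_out = 13.633 kJ/mol
  T = 335.6 K: K = (2.452, 0.393, 0.338), RR gives ψ = 0.263, H_out = 8.917 kJ/mol
  T = 330.8 K: K = (2.343, 0.364, 0.312), RR gives ψ = 0.203, H_out = 6.548 kJ/mol
  T = 328.4 K: K = (2.289, 0.350, 0.300), RR gives ψ = 0.172, H_out = 5.334 kJ/mol
Linear interpolation between T = 328.4 (H_out = 5.334) and T = 330.8 (H_out = 6.548) on hF = 5.898 gives T ≈ 329.5 K, at which ψ = 0.19.

T = 329.5 K, V/F = 0.19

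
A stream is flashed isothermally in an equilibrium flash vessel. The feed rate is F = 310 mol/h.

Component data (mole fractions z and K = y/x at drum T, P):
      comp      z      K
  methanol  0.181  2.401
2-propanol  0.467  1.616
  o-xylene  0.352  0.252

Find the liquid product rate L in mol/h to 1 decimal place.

Rachford–Rice: g(ψ) = Σ zᵢ(Kᵢ−1)/(1+ψ(Kᵢ−1)) = 0.
Feasibility: ΣzᵢKᵢ = 1.278, Σzᵢ/Kᵢ = 1.761 — both > 1, two phases present.
Newton–Raphson from ψ = 0.58:
  ψ = 0.580: g = -0.1132, g' = -0.819 → ψ = 0.442
  ψ = 0.442: g = -0.0104, g' = -0.684 → ψ = 0.426
Converged at ψ = 0.426.
Then V = ψ·F = 0.4264·310 = 132.2 mol/h and L = F − V = 177.8 mol/h.

L = 177.8 mol/h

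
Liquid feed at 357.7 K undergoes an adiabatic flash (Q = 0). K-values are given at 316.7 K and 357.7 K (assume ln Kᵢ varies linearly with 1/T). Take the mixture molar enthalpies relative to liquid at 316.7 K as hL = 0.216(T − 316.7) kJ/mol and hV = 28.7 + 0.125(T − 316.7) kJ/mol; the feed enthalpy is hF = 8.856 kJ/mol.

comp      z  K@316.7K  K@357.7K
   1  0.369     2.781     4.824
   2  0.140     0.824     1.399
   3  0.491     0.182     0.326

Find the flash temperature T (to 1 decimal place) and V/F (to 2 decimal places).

T = 324.2 K, V/F = 0.26

Adiabatic flash: solve Rachford–Rice at each trial T, then check hF = ψ·hV(T) + (1−ψ)·hL(T).
  T = 316.7 K: K = (2.781, 0.824, 0.182), RR gives ψ = 0.181, H_out = 5.197 kJ/mol
  T = 357.7 K: K = (4.824, 1.399, 0.326), RR gives ψ = 0.528, H_out = 22.034 kJ/mol
  T = 337.2 K: K = (3.725, 1.091, 0.248), RR gives ψ = 0.371, H_out = 14.387 kJ/mol
  T = 326.9 K: K = (3.231, 0.952, 0.213), RR gives ψ = 0.284, H_out = 10.083 kJ/mol
  T = 321.8 K: K = (3.001, 0.887, 0.197), RR gives ψ = 0.235, H_out = 7.740 kJ/mol
  T = 324.4 K: K = (3.117, 0.919, 0.205), RR gives ψ = 0.260, H_out = 8.956 kJ/mol
  T = 323.1 K: K = (3.059, 0.903, 0.201), RR gives ψ = 0.248, H_out = 8.354 kJ/mol
Linear interpolation between T = 323.1 (H_out = 8.354) and T = 324.4 (H_out = 8.956) on hF = 8.856 gives T ≈ 324.2 K, at which ψ = 0.26.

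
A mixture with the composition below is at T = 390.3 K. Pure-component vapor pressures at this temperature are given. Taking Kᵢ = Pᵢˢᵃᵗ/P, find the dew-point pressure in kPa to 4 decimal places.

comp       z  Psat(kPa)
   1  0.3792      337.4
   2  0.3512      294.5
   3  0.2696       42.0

At the dew point ψ → 1, so Σzᵢ/Kᵢ = 1 with Kᵢ = Pᵢˢᵃᵗ/P ⇒ 1/P = Σzᵢ/Pᵢˢᵃᵗ.
1/P = 0.3792/337.4 + 0.3512/294.5 + 0.2696/42.0 = 0.0087355 ⇒ P = 114.4759 kPa

Pdew = 114.4759 kPa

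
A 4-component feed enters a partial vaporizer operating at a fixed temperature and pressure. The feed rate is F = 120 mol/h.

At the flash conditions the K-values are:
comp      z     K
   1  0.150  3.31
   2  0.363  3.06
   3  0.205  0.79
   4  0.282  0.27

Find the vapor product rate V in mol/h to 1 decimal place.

Let ψ = V/F and solve Σ zᵢ(Kᵢ−1)/(1+ψ(Kᵢ−1)) = 0.
g(0) = ΣzᵢKᵢ − 1 = 0.845 and g(1) = 1 − Σzᵢ/Kᵢ = -0.468, so a root lies in (0, 1).
Newton iteration, ψ⁰ = 0.5:
  ψ = 0.500: g = 0.1569, g' = -0.930 → ψ = 0.669
  ψ = 0.669: g = -0.0015, g' = -0.982 → ψ = 0.667
Converged at ψ = 0.667.
Then V = ψ·F = 0.6671·120 = 80.1 mol/h and L = F − V = 39.9 mol/h.

V = 80.1 mol/h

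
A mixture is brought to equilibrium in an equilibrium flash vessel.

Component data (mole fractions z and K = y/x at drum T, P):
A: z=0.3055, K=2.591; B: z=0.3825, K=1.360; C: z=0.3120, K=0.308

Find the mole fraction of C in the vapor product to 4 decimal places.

y_C = 0.1622

Rachford–Rice: g(ψ) = Σ zᵢ(Kᵢ−1)/(1+ψ(Kᵢ−1)) = 0.
Feasibility: ΣzᵢKᵢ = 1.4078, Σzᵢ/Kᵢ = 1.4121 — both > 1, two phases present.
Newton iteration, ψ⁰ = 0.58:
  ψ = 0.5800: g = 0.00604, g' = -0.6600 → ψ = 0.5892
  ψ = 0.5892: g = -0.00003, g' = -0.6656 → ψ = 0.5891
Converged at ψ = 0.5891.
Compositions from xᵢ = zᵢ/(1+ψ(Kᵢ−1)), yᵢ = Kᵢxᵢ:
  A: x = 0.1577, y = 0.4086
  B: x = 0.3156, y = 0.4292
  C: x = 0.5267, y = 0.1622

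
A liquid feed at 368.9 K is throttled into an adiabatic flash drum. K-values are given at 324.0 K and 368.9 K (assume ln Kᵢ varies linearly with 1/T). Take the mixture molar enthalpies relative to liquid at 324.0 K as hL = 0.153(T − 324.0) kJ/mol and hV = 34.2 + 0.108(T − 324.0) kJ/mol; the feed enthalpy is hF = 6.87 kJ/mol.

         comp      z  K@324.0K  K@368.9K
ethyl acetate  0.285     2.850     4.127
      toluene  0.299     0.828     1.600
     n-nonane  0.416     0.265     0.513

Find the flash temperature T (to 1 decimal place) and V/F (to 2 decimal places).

Adiabatic flash: solve Rachford–Rice at each trial T, then check hF = ψ·hV(T) + (1−ψ)·hL(T).
  T = 324.0 K: K = (2.850, 0.828, 0.265), RR gives ψ = 0.169, H_out = 5.763 kJ/mol
  T = 368.9 K: K = (4.127, 1.600, 0.513), RR gives ψ = 0.881, H_out = 35.212 kJ/mol
  T = 346.4 K: K = (3.470, 1.175, 0.376), RR gives ψ = 0.480, H_out = 19.363 kJ/mol
  T = 335.2 K: K = (3.155, 0.992, 0.318), RR gives ψ = 0.317, H_out = 12.410 kJ/mol
  T = 329.6 K: K = (3.001, 0.908, 0.291), RR gives ψ = 0.242, H_out = 9.062 kJ/mol
  T = 326.8 K: K = (2.925, 0.867, 0.278), RR gives ψ = 0.205, H_out = 7.409 kJ/mol
  T = 325.4 K: K = (2.888, 0.848, 0.271), RR gives ψ = 0.187, H_out = 6.585 kJ/mol
Linear interpolation between T = 325.4 (H_out = 6.585) and T = 326.8 (H_out = 7.409) on hF = 6.87 gives T ≈ 325.9 K, at which ψ = 0.19.

T = 325.9 K, V/F = 0.19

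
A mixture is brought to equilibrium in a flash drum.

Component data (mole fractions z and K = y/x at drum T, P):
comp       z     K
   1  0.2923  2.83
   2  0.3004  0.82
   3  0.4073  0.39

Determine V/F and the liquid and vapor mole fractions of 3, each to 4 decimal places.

V/F = 0.2756, x_3 = 0.4896, y_3 = 0.1910

Newton–Raphson from V/F = 0.5:
  V/F = 0.5000: g = -0.13758, g' = -0.5924 → V/F = 0.2678
  V/F = 0.2678: g = 0.00522, g' = -0.6682 → V/F = 0.2756
Converged at V/F = 0.2756.
Compositions from xᵢ = zᵢ/(1+V/F(Kᵢ−1)), yᵢ = Kᵢxᵢ:
  1: x = 0.1943, y = 0.5499
  2: x = 0.3161, y = 0.2592
  3: x = 0.4896, y = 0.1910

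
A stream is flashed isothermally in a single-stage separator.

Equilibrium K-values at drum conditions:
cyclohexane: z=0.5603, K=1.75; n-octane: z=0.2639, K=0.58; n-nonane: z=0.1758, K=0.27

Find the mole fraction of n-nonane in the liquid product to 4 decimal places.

Let ψ = V/F and solve Σ zᵢ(Kᵢ−1)/(1+ψ(Kᵢ−1)) = 0.
g(0) = ΣzᵢKᵢ − 1 = 0.1811 and g(1) = 1 − Σzᵢ/Kᵢ = -0.4263, so a root lies in (0, 1).
Newton iteration, ψ⁰ = 0.5:
  ψ = 0.5000: g = -0.03678, g' = -0.4736 → ψ = 0.4223
  ψ = 0.4223: g = -0.00114, g' = -0.4464 → ψ = 0.4198
Converged at ψ = 0.4198.
Compositions from xᵢ = zᵢ/(1+ψ(Kᵢ−1)), yᵢ = Kᵢxᵢ:
  cyclohexane: x = 0.4261, y = 0.7457
  n-octane: x = 0.3204, y = 0.1858
  n-nonane: x = 0.2535, y = 0.0684

x_n-nonane = 0.2535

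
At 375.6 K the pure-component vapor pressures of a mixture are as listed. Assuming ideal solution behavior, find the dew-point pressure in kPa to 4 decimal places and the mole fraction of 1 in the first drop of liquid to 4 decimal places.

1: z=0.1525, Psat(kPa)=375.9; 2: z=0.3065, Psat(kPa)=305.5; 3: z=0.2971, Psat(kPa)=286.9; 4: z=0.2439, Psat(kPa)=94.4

At the dew point ψ → 1, so Σzᵢ/Kᵢ = 1 with Kᵢ = Pᵢˢᵃᵗ/P ⇒ 1/P = Σzᵢ/Pᵢˢᵃᵗ.
1/P = 0.1525/375.9 + 0.3065/305.5 + 0.2971/286.9 + 0.2439/94.4 = 0.0050282 ⇒ P = 198.8781 kPa
xᵢ = zᵢP/Pᵢˢᵃᵗ ⇒ x_1 = 0.1525·198.8781/375.9 = 0.0807

Pdew = 198.8781 kPa, x_1 = 0.0807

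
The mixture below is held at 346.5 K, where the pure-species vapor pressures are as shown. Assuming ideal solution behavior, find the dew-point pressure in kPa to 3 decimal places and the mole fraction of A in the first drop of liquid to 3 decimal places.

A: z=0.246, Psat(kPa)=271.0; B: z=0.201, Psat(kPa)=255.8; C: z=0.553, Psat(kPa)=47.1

Pdew = 74.435 kPa, x_A = 0.068

At the dew point ψ → 1, so Σzᵢ/Kᵢ = 1 with Kᵢ = Pᵢˢᵃᵗ/P ⇒ 1/P = Σzᵢ/Pᵢˢᵃᵗ.
1/P = 0.246/271.0 + 0.201/255.8 + 0.553/47.1 = 0.013434 ⇒ P = 74.435 kPa
xᵢ = zᵢP/Pᵢˢᵃᵗ ⇒ x_A = 0.246·74.435/271.0 = 0.068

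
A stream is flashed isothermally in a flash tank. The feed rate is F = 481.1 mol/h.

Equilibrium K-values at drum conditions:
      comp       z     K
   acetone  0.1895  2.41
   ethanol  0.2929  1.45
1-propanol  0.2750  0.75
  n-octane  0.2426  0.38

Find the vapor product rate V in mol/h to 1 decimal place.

V = 200.2 mol/h

Rachford–Rice: g(β) = Σ zᵢ(Kᵢ−1)/(1+β(Kᵢ−1)) = 0.
Feasibility: ΣzᵢKᵢ = 1.1798, Σzᵢ/Kᵢ = 1.2857 — both > 1, two phases present.
Newton–Raphson from β = 0.36:
  β = 0.3600: g = 0.02148, g' = -0.3850 → β = 0.4158
  β = 0.4158: g = 0.00009, g' = -0.3825 → β = 0.4160
Converged at β = 0.4160.
Then V = β·F = 0.4160·481.1 = 200.2 mol/h and L = F − V = 280.9 mol/h.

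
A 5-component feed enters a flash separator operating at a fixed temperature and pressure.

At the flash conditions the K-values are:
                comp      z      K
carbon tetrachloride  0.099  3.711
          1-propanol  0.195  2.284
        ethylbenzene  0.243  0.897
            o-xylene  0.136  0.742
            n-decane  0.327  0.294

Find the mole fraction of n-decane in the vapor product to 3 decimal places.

Material balance + equilibrium reduce to Σ zᵢ(Kᵢ−1)/(1+V/F(Kᵢ−1)) = 0.
Feasibility: ΣzᵢKᵢ = 1.228, Σzᵢ/Kᵢ = 1.678 — both > 1, two phases present.
Newton–Raphson from V/F = 0.5:
  V/F = 0.500: g = -0.1571, g' = -0.655 → V/F = 0.260
  V/F = 0.260: g = -0.0010, g' = -0.689 → V/F = 0.259
Converged at V/F = 0.259.
Compositions from xᵢ = zᵢ/(1+V/F(Kᵢ−1)), yᵢ = Kᵢxᵢ:
  carbon tetrachloride: x = 0.058, y = 0.216
  1-propanol: x = 0.146, y = 0.334
  ethylbenzene: x = 0.250, y = 0.224
  o-xylene: x = 0.146, y = 0.108
  n-decane: x = 0.400, y = 0.118

y_n-decane = 0.118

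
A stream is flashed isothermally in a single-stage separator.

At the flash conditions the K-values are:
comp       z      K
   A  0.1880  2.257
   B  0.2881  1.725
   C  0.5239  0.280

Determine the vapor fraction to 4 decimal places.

ψ = 0.0974

Newton–Raphson from ψ = 0.5:
  ψ = 0.5000: g = -0.29097, g' = -0.8566 → ψ = 0.1603
  ψ = 0.1603: g = -0.04264, g' = -0.6744 → ψ = 0.0971
  ψ = 0.0971: g = 0.00018, g' = -0.6821 → ψ = 0.0974
Converged at ψ = 0.0974.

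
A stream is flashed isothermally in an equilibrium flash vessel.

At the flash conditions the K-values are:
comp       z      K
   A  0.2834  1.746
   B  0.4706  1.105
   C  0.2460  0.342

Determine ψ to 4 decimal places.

ψ = 0.3675

Let ψ = V/F and solve Σ zᵢ(Kᵢ−1)/(1+ψ(Kᵢ−1)) = 0.
g(0) = ΣzᵢKᵢ − 1 = 0.0990 and g(1) = 1 − Σzᵢ/Kᵢ = -0.3075, so a root lies in (0, 1).
Newton iteration, ψ⁰ = 0.5:
  ψ = 0.5000: g = -0.04030, g' = -0.3249 → ψ = 0.3760
  ψ = 0.3760: g = -0.00243, g' = -0.2890 → ψ = 0.3676
  ψ = 0.3676: g = -0.00001, g' = -0.2873 → ψ = 0.3675
Converged at ψ = 0.3675.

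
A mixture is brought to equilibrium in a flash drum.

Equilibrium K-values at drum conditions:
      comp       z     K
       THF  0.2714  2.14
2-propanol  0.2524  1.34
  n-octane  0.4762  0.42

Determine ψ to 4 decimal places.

Material balance + equilibrium reduce to Σ zᵢ(Kᵢ−1)/(1+ψ(Kᵢ−1)) = 0.
Check two-phase: ΣzᵢKᵢ = 1.1190 > 1 and Σzᵢ/Kᵢ = 1.4490 > 1, so g(0) = 0.1190 > 0 and g(1) = -0.4490 < 0.
Iterate (Newton) starting at ψ = 0.49:
  ψ = 0.4900: g = -0.11379, g' = -0.4793 → ψ = 0.2526
  ψ = 0.2526: g = -0.00435, g' = -0.4573 → ψ = 0.2431
Converged at ψ = 0.2431.

ψ = 0.2431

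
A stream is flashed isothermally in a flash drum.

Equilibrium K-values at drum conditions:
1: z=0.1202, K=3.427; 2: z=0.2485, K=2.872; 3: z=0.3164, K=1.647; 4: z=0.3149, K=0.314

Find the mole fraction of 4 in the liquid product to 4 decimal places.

x_4 = 0.6386

Rachford–Rice: g(ψ) = Σ zᵢ(Kᵢ−1)/(1+ψ(Kᵢ−1)) = 0.
Feasibility: ΣzᵢKᵢ = 1.7456, Σzᵢ/Kᵢ = 1.3166 — both > 1, two phases present.
Iterate (Newton) starting at ψ = 0.5:
  ψ = 0.5000: g = 0.19795, g' = -0.7958 → ψ = 0.7488
  ψ = 0.7488: g = -0.00902, g' = -0.9268 → ψ = 0.7390
Converged at ψ = 0.7390.
Compositions from xᵢ = zᵢ/(1+ψ(Kᵢ−1)), yᵢ = Kᵢxᵢ:
  1: x = 0.0430, y = 0.1475
  2: x = 0.1043, y = 0.2995
  3: x = 0.2141, y = 0.3526
  4: x = 0.6386, y = 0.2005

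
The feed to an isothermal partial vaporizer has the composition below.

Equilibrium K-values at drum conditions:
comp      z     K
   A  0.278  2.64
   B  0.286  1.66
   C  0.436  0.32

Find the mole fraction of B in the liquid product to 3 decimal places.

x_B = 0.223

Material balance + equilibrium reduce to Σ zᵢ(Kᵢ−1)/(1+ψ(Kᵢ−1)) = 0.
Check two-phase: ΣzᵢKᵢ = 1.348 > 1 and Σzᵢ/Kᵢ = 1.640 > 1, so g(0) = 0.348 > 0 and g(1) = -0.640 < 0.
Iterate (Newton) starting at ψ = 0.5:
  ψ = 0.500: g = -0.0568, g' = -0.759 → ψ = 0.425
  ψ = 0.425: g = -0.0011, g' = -0.734 → ψ = 0.424
Converged at ψ = 0.424.
Compositions from xᵢ = zᵢ/(1+ψ(Kᵢ−1)), yᵢ = Kᵢxᵢ:
  A: x = 0.164, y = 0.433
  B: x = 0.223, y = 0.371
  C: x = 0.612, y = 0.196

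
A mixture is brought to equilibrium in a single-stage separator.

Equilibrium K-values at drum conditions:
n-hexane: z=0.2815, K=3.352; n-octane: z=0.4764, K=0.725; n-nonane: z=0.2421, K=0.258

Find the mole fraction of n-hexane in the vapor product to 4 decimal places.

Let ψ = V/F and solve Σ zᵢ(Kᵢ−1)/(1+ψ(Kᵢ−1)) = 0.
Feasibility: ΣzᵢKᵢ = 1.3514, Σzᵢ/Kᵢ = 1.6795 — both > 1, two phases present.
Newton–Raphson from ψ = 0.65:
  ψ = 0.6500: g = -0.24470, g' = -0.7943 → ψ = 0.3419
  ψ = 0.3419: g = -0.01834, g' = -0.7616 → ψ = 0.3178
  ψ = 0.3178: g = 0.00023, g' = -0.7814 → ψ = 0.3181
Converged at ψ = 0.3181.
Compositions from xᵢ = zᵢ/(1+ψ(Kᵢ−1)), yᵢ = Kᵢxᵢ:
  n-hexane: x = 0.1610, y = 0.5397
  n-octane: x = 0.5221, y = 0.3785
  n-nonane: x = 0.3169, y = 0.0818

y_n-hexane = 0.5397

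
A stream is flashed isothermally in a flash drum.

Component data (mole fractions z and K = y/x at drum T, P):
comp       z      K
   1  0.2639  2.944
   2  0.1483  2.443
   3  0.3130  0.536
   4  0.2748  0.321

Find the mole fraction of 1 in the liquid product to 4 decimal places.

Newton–Raphson from ψ = 0.5:
  ψ = 0.5000: g = -0.08714, g' = -0.7653 → ψ = 0.3861
  ψ = 0.3861: g = 0.00064, g' = -0.7855 → ψ = 0.3870
Converged at ψ = 0.3870.
Compositions from xᵢ = zᵢ/(1+ψ(Kᵢ−1)), yᵢ = Kᵢxᵢ:
  1: x = 0.1506, y = 0.4434
  2: x = 0.0952, y = 0.2325
  3: x = 0.3815, y = 0.2045
  4: x = 0.3727, y = 0.1196

x_1 = 0.1506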